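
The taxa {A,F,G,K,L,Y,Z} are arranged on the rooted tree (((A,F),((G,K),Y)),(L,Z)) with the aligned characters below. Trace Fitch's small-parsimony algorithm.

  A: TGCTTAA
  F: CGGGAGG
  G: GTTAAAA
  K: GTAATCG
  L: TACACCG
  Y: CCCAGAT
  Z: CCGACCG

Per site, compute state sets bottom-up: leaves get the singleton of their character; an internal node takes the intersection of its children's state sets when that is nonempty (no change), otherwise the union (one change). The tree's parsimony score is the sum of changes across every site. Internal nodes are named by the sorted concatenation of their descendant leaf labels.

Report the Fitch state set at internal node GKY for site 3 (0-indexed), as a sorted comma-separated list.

A

AF@0: {T} ∪ {C} = {C,T} (union, +1)
GK@0: {G} ∩ {G} = {G} (intersection, +0)
GKY@0: {G} ∪ {C} = {C,G} (union, +1)
AFGKY@0: {C,T} ∩ {C,G} = {C} (intersection, +0)
LZ@0: {T} ∪ {C} = {C,T} (union, +1)
AFGKLYZ@0: {C} ∩ {C,T} = {C} (intersection, +0)
AF@1: {G} ∩ {G} = {G} (intersection, +0)
GK@1: {T} ∩ {T} = {T} (intersection, +0)
GKY@1: {T} ∪ {C} = {C,T} (union, +1)
AFGKY@1: {G} ∪ {C,T} = {C,G,T} (union, +1)
LZ@1: {A} ∪ {C} = {A,C} (union, +1)
AFGKLYZ@1: {C,G,T} ∩ {A,C} = {C} (intersection, +0)
AF@2: {C} ∪ {G} = {C,G} (union, +1)
GK@2: {T} ∪ {A} = {A,T} (union, +1)
GKY@2: {A,T} ∪ {C} = {A,C,T} (union, +1)
AFGKY@2: {C,G} ∩ {A,C,T} = {C} (intersection, +0)
LZ@2: {C} ∪ {G} = {C,G} (union, +1)
AFGKLYZ@2: {C} ∩ {C,G} = {C} (intersection, +0)
AF@3: {T} ∪ {G} = {G,T} (union, +1)
GK@3: {A} ∩ {A} = {A} (intersection, +0)
GKY@3: {A} ∩ {A} = {A} (intersection, +0)
AFGKY@3: {G,T} ∪ {A} = {A,G,T} (union, +1)
LZ@3: {A} ∩ {A} = {A} (intersection, +0)
AFGKLYZ@3: {A,G,T} ∩ {A} = {A} (intersection, +0)
AF@4: {T} ∪ {A} = {A,T} (union, +1)
GK@4: {A} ∪ {T} = {A,T} (union, +1)
GKY@4: {A,T} ∪ {G} = {A,G,T} (union, +1)
AFGKY@4: {A,T} ∩ {A,G,T} = {A,T} (intersection, +0)
LZ@4: {C} ∩ {C} = {C} (intersection, +0)
AFGKLYZ@4: {A,T} ∪ {C} = {A,C,T} (union, +1)
AF@5: {A} ∪ {G} = {A,G} (union, +1)
GK@5: {A} ∪ {C} = {A,C} (union, +1)
GKY@5: {A,C} ∩ {A} = {A} (intersection, +0)
AFGKY@5: {A,G} ∩ {A} = {A} (intersection, +0)
LZ@5: {C} ∩ {C} = {C} (intersection, +0)
AFGKLYZ@5: {A} ∪ {C} = {A,C} (union, +1)
AF@6: {A} ∪ {G} = {A,G} (union, +1)
GK@6: {A} ∪ {G} = {A,G} (union, +1)
GKY@6: {A,G} ∪ {T} = {A,G,T} (union, +1)
AFGKY@6: {A,G} ∩ {A,G,T} = {A,G} (intersection, +0)
LZ@6: {G} ∩ {G} = {G} (intersection, +0)
AFGKLYZ@6: {A,G} ∩ {G} = {G} (intersection, +0)
per-site changes: [3, 3, 4, 2, 4, 3, 3]; total = 22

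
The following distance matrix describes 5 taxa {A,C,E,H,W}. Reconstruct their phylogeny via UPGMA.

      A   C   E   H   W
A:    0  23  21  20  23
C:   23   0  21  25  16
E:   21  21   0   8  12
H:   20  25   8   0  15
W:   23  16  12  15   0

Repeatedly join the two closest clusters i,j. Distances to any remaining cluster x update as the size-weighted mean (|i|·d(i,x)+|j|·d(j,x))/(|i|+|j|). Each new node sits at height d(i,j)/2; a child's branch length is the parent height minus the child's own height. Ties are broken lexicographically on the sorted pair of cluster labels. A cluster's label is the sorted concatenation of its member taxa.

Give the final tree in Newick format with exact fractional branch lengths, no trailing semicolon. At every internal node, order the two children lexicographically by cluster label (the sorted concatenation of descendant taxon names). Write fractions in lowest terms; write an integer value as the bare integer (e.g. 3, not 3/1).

1. join E+H (d=8) ⇒ EH; edges |E|=4, |H|=4
  updated: d(A,EH)=41/2, d(C,EH)=23, d(EH,W)=27/2
2. join EH+W (d=27/2) ⇒ EHW; edges |EH|=11/4, |W|=27/4
  updated: d(A,EHW)=64/3, d(C,EHW)=62/3
3. join C+EHW (d=62/3) ⇒ CEHW; edges |C|=31/3, |EHW|=43/12
  updated: d(A,CEHW)=87/4
4. join A+CEHW (d=87/4) ⇒ ACEHW; edges |A|=87/8, |CEHW|=13/24
final tree: (A:87/8,(C:31/3,((E:4,H:4):11/4,W:27/4):43/12):13/24)
total length: 257/6

(A:87/8,(C:31/3,((E:4,H:4):11/4,W:27/4):43/12):13/24)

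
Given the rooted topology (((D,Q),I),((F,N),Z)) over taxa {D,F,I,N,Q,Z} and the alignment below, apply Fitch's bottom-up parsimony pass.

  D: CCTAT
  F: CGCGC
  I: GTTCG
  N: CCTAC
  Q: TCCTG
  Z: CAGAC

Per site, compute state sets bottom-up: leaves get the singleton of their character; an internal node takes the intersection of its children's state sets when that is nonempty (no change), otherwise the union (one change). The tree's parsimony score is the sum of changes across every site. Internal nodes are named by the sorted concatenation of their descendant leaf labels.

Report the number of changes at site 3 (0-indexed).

[col 0] DQ: children D:{C}, Q:{T} ∪→ {C,T}; cost 1
[col 0] DIQ: children DQ:{C,T}, I:{G} ∪→ {C,G,T}; cost 1
[col 0] FN: children F:{C}, N:{C} ∩→ {C}; cost 0
[col 0] FNZ: children FN:{C}, Z:{C} ∩→ {C}; cost 0
[col 0] DFINQZ: children DIQ:{C,G,T}, FNZ:{C} ∩→ {C}; cost 0
[col 1] DQ: children D:{C}, Q:{C} ∩→ {C}; cost 0
[col 1] DIQ: children DQ:{C}, I:{T} ∪→ {C,T}; cost 1
[col 1] FN: children F:{G}, N:{C} ∪→ {C,G}; cost 1
[col 1] FNZ: children FN:{C,G}, Z:{A} ∪→ {A,C,G}; cost 1
[col 1] DFINQZ: children DIQ:{C,T}, FNZ:{A,C,G} ∩→ {C}; cost 0
[col 2] DQ: children D:{T}, Q:{C} ∪→ {C,T}; cost 1
[col 2] DIQ: children DQ:{C,T}, I:{T} ∩→ {T}; cost 0
[col 2] FN: children F:{C}, N:{T} ∪→ {C,T}; cost 1
[col 2] FNZ: children FN:{C,T}, Z:{G} ∪→ {C,G,T}; cost 1
[col 2] DFINQZ: children DIQ:{T}, FNZ:{C,G,T} ∩→ {T}; cost 0
[col 3] DQ: children D:{A}, Q:{T} ∪→ {A,T}; cost 1
[col 3] DIQ: children DQ:{A,T}, I:{C} ∪→ {A,C,T}; cost 1
[col 3] FN: children F:{G}, N:{A} ∪→ {A,G}; cost 1
[col 3] FNZ: children FN:{A,G}, Z:{A} ∩→ {A}; cost 0
[col 3] DFINQZ: children DIQ:{A,C,T}, FNZ:{A} ∩→ {A}; cost 0
[col 4] DQ: children D:{T}, Q:{G} ∪→ {G,T}; cost 1
[col 4] DIQ: children DQ:{G,T}, I:{G} ∩→ {G}; cost 0
[col 4] FN: children F:{C}, N:{C} ∩→ {C}; cost 0
[col 4] FNZ: children FN:{C}, Z:{C} ∩→ {C}; cost 0
[col 4] DFINQZ: children DIQ:{G}, FNZ:{C} ∪→ {C,G}; cost 1
per-site changes: [2, 3, 3, 3, 2]; total = 13

3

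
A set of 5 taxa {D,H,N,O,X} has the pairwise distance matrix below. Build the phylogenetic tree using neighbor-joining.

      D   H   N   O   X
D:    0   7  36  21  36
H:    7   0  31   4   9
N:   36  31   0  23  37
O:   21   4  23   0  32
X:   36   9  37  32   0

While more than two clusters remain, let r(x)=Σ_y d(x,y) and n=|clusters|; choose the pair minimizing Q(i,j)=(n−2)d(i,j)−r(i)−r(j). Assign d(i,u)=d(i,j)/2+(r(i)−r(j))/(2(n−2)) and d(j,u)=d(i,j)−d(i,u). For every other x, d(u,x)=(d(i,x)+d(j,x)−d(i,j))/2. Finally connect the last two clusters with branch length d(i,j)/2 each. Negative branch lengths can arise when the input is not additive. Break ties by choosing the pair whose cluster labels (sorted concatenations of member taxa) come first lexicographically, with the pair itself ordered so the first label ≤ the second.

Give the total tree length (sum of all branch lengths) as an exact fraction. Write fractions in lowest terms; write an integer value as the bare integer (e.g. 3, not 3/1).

step 1: merge (H,X) at d=9, Q=-138; branch lengths H→-6, X→15; new cluster HX
  updated: d(D,HX)=17, d(HX,N)=59/2, d(HX,O)=27/2
step 2: merge (D,HX) at d=17, Q=-100; branch lengths D→12, HX→5; new cluster DHX
  updated: d(DHX,N)=97/4, d(DHX,O)=35/4
step 3: merge (DHX,N) at d=97/4, Q=-56; branch lengths DHX→5, N→77/4; new cluster DHNX
  updated: d(DHNX,O)=15/4
step 4: merge (DHNX,O) at d=15/4; branch lengths DHNX→15/8, O→15/8; new cluster DHNOX
final tree: (((D:12,(H:-6,X:15):5):5,N:77/4):15/8,O:15/8)
total length: 54

54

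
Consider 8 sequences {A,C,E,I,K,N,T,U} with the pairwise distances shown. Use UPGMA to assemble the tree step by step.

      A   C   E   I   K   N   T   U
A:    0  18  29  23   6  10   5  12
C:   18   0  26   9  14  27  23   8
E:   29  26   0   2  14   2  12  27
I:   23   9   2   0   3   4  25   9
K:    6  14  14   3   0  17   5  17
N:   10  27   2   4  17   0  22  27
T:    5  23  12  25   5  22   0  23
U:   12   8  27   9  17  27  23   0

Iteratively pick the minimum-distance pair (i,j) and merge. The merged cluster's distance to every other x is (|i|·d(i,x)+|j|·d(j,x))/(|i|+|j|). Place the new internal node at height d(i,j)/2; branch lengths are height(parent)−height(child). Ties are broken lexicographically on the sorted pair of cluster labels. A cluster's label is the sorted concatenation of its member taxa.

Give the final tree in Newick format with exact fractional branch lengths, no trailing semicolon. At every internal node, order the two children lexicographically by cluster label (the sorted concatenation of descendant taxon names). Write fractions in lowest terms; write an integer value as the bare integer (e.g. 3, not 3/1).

step 1: merge (E,I) at d=2; branch lengths E→1, I→1; new cluster EI
  updated: d(A,EI)=26, d(C,EI)=35/2, d(EI,K)=17/2, d(EI,N)=3, d(EI,T)=37/2, d(EI,U)=18
step 2: merge (EI,N) at d=3; branch lengths EI→1/2, N→3/2; new cluster EIN
  updated: d(A,EIN)=62/3, d(C,EIN)=62/3, d(EIN,K)=34/3, d(EIN,T)=59/3, d(EIN,U)=21
step 3: merge (A,T) at d=5; branch lengths A→5/2, T→5/2; new cluster AT
  updated: d(AT,C)=41/2, d(AT,EIN)=121/6, d(AT,K)=11/2, d(AT,U)=35/2
step 4: merge (AT,K) at d=11/2; branch lengths AT→1/4, K→11/4; new cluster AKT
  updated: d(AKT,C)=55/3, d(AKT,EIN)=155/9, d(AKT,U)=52/3
step 5: merge (C,U) at d=8; branch lengths C→4, U→4; new cluster CU
  updated: d(AKT,CU)=107/6, d(CU,EIN)=125/6
step 6: merge (AKT,EIN) at d=155/9; branch lengths AKT→211/36, EIN→64/9; new cluster AEIKNT
  updated: d(AEIKNT,CU)=58/3
step 7: merge (AEIKNT,CU) at d=58/3; branch lengths AEIKNT→19/18, CU→17/3; new cluster ACEIKNTU
final tree: ((((A:5/2,T:5/2):1/4,K:11/4):211/36,((E:1,I:1):1/2,N:3/2):64/9):19/18,(C:4,U:4):17/3)
total length: 1429/36

((((A:5/2,T:5/2):1/4,K:11/4):211/36,((E:1,I:1):1/2,N:3/2):64/9):19/18,(C:4,U:4):17/3)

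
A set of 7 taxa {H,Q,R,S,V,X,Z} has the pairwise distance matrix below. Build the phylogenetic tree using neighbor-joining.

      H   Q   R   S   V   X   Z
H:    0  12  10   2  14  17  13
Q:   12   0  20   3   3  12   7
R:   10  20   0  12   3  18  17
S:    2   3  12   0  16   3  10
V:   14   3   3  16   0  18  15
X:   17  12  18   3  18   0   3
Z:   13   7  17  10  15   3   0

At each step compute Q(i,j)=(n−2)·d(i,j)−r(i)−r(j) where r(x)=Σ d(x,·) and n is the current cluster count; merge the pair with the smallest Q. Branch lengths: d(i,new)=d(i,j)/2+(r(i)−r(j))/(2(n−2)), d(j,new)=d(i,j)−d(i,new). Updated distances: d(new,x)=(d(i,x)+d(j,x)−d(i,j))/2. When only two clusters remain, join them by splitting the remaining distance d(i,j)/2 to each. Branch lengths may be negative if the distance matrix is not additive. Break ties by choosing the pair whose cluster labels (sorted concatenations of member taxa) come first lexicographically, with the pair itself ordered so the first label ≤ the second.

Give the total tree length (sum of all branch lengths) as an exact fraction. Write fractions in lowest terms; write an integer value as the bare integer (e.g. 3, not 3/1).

215/8

iteration 1: select R,V (d=3, Q=-134); attach at lengths (13/5, 2/5); label the merged cluster RV
  updated: d(H,RV)=21/2, d(Q,RV)=10, d(RV,S)=25/2, d(RV,X)=33/2, d(RV,Z)=29/2
iteration 2: select X,Z (d=3, Q=-87); attach at lengths (2, 1); label the merged cluster XZ
  updated: d(H,XZ)=27/2, d(Q,XZ)=8, d(RV,XZ)=14, d(S,XZ)=5
iteration 3: select H,S (d=2, Q=-109/2); attach at lengths (43/12, -19/12); label the merged cluster HS
  updated: d(HS,Q)=13/2, d(HS,RV)=21/2, d(HS,XZ)=33/4
iteration 4: select HS,XZ (d=33/4, Q=-39); attach at lengths (23/8, 43/8); label the merged cluster HSXZ
  updated: d(HSXZ,Q)=25/8, d(HSXZ,RV)=65/8
iteration 5: select HSXZ,Q (d=25/8, Q=-85/4); attach at lengths (5/8, 5/2); label the merged cluster HQSXZ
  updated: d(HQSXZ,RV)=15/2
iteration 6: select HQSXZ,RV (d=15/2); attach at lengths (15/4, 15/4); label the merged cluster HQRSVXZ
final tree: ((((H:43/12,S:-19/12):23/8,(X:2,Z:1):43/8):5/8,Q:5/2):15/4,(R:13/5,V:2/5):15/4)
total length: 215/8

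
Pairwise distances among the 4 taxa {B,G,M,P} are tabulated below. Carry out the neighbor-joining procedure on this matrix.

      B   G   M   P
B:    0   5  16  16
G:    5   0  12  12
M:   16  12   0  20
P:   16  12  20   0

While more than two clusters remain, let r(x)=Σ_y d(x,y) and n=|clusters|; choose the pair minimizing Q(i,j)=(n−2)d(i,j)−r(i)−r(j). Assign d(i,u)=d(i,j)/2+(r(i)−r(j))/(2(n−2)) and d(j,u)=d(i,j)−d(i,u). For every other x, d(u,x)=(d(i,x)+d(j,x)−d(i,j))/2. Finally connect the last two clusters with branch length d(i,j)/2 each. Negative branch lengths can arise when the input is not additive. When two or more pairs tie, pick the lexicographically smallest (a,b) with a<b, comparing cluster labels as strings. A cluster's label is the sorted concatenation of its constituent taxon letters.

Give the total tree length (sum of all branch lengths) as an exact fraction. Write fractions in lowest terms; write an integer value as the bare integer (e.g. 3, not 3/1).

53/2

step 1: merge (B,G) at d=5, Q=-56; branch lengths B→9/2, G→1/2; new cluster BG
  updated: d(BG,M)=23/2, d(BG,P)=23/2
step 2: merge (BG,M) at d=23/2, Q=-43; branch lengths BG→3/2, M→10; new cluster BGM
  updated: d(BGM,P)=10
step 3: merge (BGM,P) at d=10; branch lengths BGM→5, P→5; new cluster BGMP
final tree: (((B:9/2,G:1/2):3/2,M:10):5,P:5)
total length: 53/2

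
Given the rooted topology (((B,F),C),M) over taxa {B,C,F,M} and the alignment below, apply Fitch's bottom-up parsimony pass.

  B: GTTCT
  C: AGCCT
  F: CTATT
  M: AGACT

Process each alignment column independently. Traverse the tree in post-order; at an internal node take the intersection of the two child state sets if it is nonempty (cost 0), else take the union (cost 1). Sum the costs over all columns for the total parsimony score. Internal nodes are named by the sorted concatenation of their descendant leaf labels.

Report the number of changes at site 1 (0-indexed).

1

BF@0: {G} ∪ {C} = {C,G} (union, +1)
BCF@0: {C,G} ∪ {A} = {A,C,G} (union, +1)
BCFM@0: {A,C,G} ∩ {A} = {A} (intersection, +0)
BF@1: {T} ∩ {T} = {T} (intersection, +0)
BCF@1: {T} ∪ {G} = {G,T} (union, +1)
BCFM@1: {G,T} ∩ {G} = {G} (intersection, +0)
BF@2: {T} ∪ {A} = {A,T} (union, +1)
BCF@2: {A,T} ∪ {C} = {A,C,T} (union, +1)
BCFM@2: {A,C,T} ∩ {A} = {A} (intersection, +0)
BF@3: {C} ∪ {T} = {C,T} (union, +1)
BCF@3: {C,T} ∩ {C} = {C} (intersection, +0)
BCFM@3: {C} ∩ {C} = {C} (intersection, +0)
BF@4: {T} ∩ {T} = {T} (intersection, +0)
BCF@4: {T} ∩ {T} = {T} (intersection, +0)
BCFM@4: {T} ∩ {T} = {T} (intersection, +0)
per-site changes: [2, 1, 2, 1, 0]; total = 6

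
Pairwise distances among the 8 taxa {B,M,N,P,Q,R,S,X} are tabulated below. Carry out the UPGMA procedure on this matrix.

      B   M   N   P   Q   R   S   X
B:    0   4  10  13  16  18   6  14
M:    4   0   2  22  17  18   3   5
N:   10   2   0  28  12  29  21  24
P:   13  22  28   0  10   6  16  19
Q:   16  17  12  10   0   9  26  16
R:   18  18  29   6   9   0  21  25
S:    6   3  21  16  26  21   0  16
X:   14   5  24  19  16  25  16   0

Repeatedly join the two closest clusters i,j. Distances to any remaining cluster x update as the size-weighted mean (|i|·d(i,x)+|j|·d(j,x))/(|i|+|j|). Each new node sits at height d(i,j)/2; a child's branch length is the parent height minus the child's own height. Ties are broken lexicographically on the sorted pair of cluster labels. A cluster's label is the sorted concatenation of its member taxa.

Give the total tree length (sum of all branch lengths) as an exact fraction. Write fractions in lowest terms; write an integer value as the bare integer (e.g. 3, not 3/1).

iteration 1: select M,N (d=2); attach at lengths (1, 1); label the merged cluster MN
  updated: d(B,MN)=7, d(MN,P)=25, d(MN,Q)=29/2, d(MN,R)=47/2, d(MN,S)=12, d(MN,X)=29/2
iteration 2: select B,S (d=6); attach at lengths (3, 3); label the merged cluster BS
  updated: d(BS,MN)=19/2, d(BS,P)=29/2, d(BS,Q)=21, d(BS,R)=39/2, d(BS,X)=15
iteration 3: select P,R (d=6); attach at lengths (3, 3); label the merged cluster PR
  updated: d(BS,PR)=17, d(MN,PR)=97/4, d(PR,Q)=19/2, d(PR,X)=22
iteration 4: select BS,MN (d=19/2); attach at lengths (7/4, 15/4); label the merged cluster BMNS
  updated: d(BMNS,PR)=165/8, d(BMNS,Q)=71/4, d(BMNS,X)=59/4
iteration 5: select PR,Q (d=19/2); attach at lengths (7/4, 19/4); label the merged cluster PQR
  updated: d(BMNS,PQR)=59/3, d(PQR,X)=20
iteration 6: select BMNS,X (d=59/4); attach at lengths (21/8, 59/8); label the merged cluster BMNSX
  updated: d(BMNSX,PQR)=296/15
iteration 7: select BMNSX,PQR (d=296/15); attach at lengths (299/120, 307/60); label the merged cluster BMNPQRSX
final tree: ((((B:3,S:3):7/4,(M:1,N:1):15/4):21/8,X:59/8):299/120,((P:3,R:3):7/4,Q:19/4):307/60)
total length: 5233/120

5233/120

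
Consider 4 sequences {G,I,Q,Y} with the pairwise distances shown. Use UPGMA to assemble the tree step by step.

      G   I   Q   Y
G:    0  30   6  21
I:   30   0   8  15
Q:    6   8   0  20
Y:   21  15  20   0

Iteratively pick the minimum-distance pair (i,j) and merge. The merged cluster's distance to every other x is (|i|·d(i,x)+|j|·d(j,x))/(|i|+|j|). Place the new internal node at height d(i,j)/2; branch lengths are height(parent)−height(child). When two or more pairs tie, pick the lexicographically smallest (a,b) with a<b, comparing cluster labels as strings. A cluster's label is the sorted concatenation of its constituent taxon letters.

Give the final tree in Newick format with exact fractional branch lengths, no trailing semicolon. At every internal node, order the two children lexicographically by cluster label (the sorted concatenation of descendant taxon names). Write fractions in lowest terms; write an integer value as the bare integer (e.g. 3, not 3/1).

((G:3,Q:3):55/8,(I:15/2,Y:15/2):19/8)

step 1: merge (G,Q) at d=6; branch lengths G→3, Q→3; new cluster GQ
  updated: d(GQ,I)=19, d(GQ,Y)=41/2
step 2: merge (I,Y) at d=15; branch lengths I→15/2, Y→15/2; new cluster IY
  updated: d(GQ,IY)=79/4
step 3: merge (GQ,IY) at d=79/4; branch lengths GQ→55/8, IY→19/8; new cluster GIQY
final tree: ((G:3,Q:3):55/8,(I:15/2,Y:15/2):19/8)
total length: 121/4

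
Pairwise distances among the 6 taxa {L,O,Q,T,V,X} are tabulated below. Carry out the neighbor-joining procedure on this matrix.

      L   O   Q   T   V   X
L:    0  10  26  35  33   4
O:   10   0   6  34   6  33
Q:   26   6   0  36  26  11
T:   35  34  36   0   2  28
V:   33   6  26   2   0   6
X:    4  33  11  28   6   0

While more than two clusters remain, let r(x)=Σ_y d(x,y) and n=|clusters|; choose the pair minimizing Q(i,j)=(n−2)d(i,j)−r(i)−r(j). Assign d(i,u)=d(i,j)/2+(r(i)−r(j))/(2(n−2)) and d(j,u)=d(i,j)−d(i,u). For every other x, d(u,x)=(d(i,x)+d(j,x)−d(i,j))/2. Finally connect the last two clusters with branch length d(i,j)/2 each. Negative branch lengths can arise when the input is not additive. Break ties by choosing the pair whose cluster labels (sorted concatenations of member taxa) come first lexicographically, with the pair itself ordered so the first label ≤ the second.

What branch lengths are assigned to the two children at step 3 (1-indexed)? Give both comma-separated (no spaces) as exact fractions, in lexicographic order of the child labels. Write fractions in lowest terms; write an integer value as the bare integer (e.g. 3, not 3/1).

8,29/2

step 1: merge (T,V) at d=2, Q=-200; branch lengths T→35/4, V→-27/4; new cluster TV
  updated: d(L,TV)=33, d(O,TV)=19, d(Q,TV)=30, d(TV,X)=16
step 2: merge (L,X) at d=4, Q=-125; branch lengths L→7/2, X→1/2; new cluster LX
  updated: d(LX,O)=39/2, d(LX,Q)=33/2, d(LX,TV)=45/2
step 3: merge (LX,TV) at d=45/2, Q=-85; branch lengths LX→8, TV→29/2; new cluster LTVX
  updated: d(LTVX,O)=8, d(LTVX,Q)=12
step 4: merge (LTVX,O) at d=8, Q=-26; branch lengths LTVX→7, O→1; new cluster LOTVX
  updated: d(LOTVX,Q)=5
step 5: merge (LOTVX,Q) at d=5; branch lengths LOTVX→5/2, Q→5/2; new cluster LOQTVX
final tree: ((((L:7/2,X:1/2):8,(T:35/4,V:-27/4):29/2):7,O:1):5/2,Q:5/2)
total length: 83/2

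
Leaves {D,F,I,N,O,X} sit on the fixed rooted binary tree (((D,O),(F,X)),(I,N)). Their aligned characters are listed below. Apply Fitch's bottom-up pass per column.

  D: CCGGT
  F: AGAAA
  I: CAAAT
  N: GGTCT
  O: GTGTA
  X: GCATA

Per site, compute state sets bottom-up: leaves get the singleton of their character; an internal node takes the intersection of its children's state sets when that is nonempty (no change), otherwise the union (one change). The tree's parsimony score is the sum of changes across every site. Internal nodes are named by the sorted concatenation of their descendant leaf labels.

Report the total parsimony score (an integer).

15

site 0, node DO: D={C} ∪ O={G} → {C,G} (+1)
site 0, node FX: F={A} ∪ X={G} → {A,G} (+1)
site 0, node DFOX: DO={C,G} ∩ FX={A,G} → {G} (+0)
site 0, node IN: I={C} ∪ N={G} → {C,G} (+1)
site 0, node DFINOX: DFOX={G} ∩ IN={C,G} → {G} (+0)
site 1, node DO: D={C} ∪ O={T} → {C,T} (+1)
site 1, node FX: F={G} ∪ X={C} → {C,G} (+1)
site 1, node DFOX: DO={C,T} ∩ FX={C,G} → {C} (+0)
site 1, node IN: I={A} ∪ N={G} → {A,G} (+1)
site 1, node DFINOX: DFOX={C} ∪ IN={A,G} → {A,C,G} (+1)
site 2, node DO: D={G} ∩ O={G} → {G} (+0)
site 2, node FX: F={A} ∩ X={A} → {A} (+0)
site 2, node DFOX: DO={G} ∪ FX={A} → {A,G} (+1)
site 2, node IN: I={A} ∪ N={T} → {A,T} (+1)
site 2, node DFINOX: DFOX={A,G} ∩ IN={A,T} → {A} (+0)
site 3, node DO: D={G} ∪ O={T} → {G,T} (+1)
site 3, node FX: F={A} ∪ X={T} → {A,T} (+1)
site 3, node DFOX: DO={G,T} ∩ FX={A,T} → {T} (+0)
site 3, node IN: I={A} ∪ N={C} → {A,C} (+1)
site 3, node DFINOX: DFOX={T} ∪ IN={A,C} → {A,C,T} (+1)
site 4, node DO: D={T} ∪ O={A} → {A,T} (+1)
site 4, node FX: F={A} ∩ X={A} → {A} (+0)
site 4, node DFOX: DO={A,T} ∩ FX={A} → {A} (+0)
site 4, node IN: I={T} ∩ N={T} → {T} (+0)
site 4, node DFINOX: DFOX={A} ∪ IN={T} → {A,T} (+1)
per-site changes: [3, 4, 2, 4, 2]; total = 15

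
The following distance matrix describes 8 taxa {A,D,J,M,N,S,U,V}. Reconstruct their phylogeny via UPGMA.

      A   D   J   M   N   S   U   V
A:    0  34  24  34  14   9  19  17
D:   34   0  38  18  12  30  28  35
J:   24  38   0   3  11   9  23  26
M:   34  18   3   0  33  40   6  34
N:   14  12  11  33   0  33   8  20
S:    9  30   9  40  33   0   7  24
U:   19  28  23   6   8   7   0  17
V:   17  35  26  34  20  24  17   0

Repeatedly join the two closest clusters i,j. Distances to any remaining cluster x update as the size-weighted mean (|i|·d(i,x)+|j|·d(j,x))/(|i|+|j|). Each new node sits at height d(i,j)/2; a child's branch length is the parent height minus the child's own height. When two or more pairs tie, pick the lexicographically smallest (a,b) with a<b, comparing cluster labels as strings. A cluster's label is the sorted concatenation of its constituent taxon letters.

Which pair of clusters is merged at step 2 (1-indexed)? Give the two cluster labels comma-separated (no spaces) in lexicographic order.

step 1: merge (J,M) at d=3; branch lengths J→3/2, M→3/2; new cluster JM
  updated: d(A,JM)=29, d(D,JM)=28, d(JM,N)=22, d(JM,S)=49/2, d(JM,U)=29/2, d(JM,V)=30
step 2: merge (S,U) at d=7; branch lengths S→7/2, U→7/2; new cluster SU
  updated: d(A,SU)=14, d(D,SU)=29, d(JM,SU)=39/2, d(N,SU)=41/2, d(SU,V)=41/2
step 3: merge (D,N) at d=12; branch lengths D→6, N→6; new cluster DN
  updated: d(A,DN)=24, d(DN,JM)=25, d(DN,SU)=99/4, d(DN,V)=55/2
step 4: merge (A,SU) at d=14; branch lengths A→7, SU→7/2; new cluster ASU
  updated: d(ASU,DN)=49/2, d(ASU,JM)=68/3, d(ASU,V)=58/3
step 5: merge (ASU,V) at d=58/3; branch lengths ASU→8/3, V→29/3; new cluster ASUV
  updated: d(ASUV,DN)=101/4, d(ASUV,JM)=49/2
step 6: merge (ASUV,JM) at d=49/2; branch lengths ASUV→31/12, JM→43/4; new cluster AJMSUV
  updated: d(AJMSUV,DN)=151/6
step 7: merge (AJMSUV,DN) at d=151/6; branch lengths AJMSUV→1/3, DN→79/12; new cluster ADJMNSUV
final tree: ((((A:7,(S:7/2,U:7/2):7/2):8/3,V:29/3):31/12,(J:3/2,M:3/2):43/4):1/3,(D:6,N:6):79/12)
total length: 781/12

S,U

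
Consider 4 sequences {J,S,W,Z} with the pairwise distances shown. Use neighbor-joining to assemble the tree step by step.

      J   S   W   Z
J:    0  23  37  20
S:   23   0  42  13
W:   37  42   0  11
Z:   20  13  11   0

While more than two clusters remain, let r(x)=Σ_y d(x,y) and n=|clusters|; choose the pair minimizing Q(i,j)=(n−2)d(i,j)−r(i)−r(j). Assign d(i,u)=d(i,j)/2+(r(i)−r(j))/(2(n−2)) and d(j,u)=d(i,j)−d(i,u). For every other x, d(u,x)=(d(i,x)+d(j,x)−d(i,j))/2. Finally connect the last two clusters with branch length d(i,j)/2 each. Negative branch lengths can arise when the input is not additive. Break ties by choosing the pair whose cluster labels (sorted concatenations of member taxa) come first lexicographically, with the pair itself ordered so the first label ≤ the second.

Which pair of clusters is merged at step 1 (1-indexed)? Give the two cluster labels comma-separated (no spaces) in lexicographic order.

J,S

step 1: merge (J,S) at d=23, Q=-112; branch lengths J→12, S→11; new cluster JS
  updated: d(JS,W)=28, d(JS,Z)=5
step 2: merge (JS,W) at d=28, Q=-44; branch lengths JS→11, W→17; new cluster JSW
  updated: d(JSW,Z)=-6
step 3: merge (JSW,Z) at d=-6; branch lengths JSW→-3, Z→-3; new cluster JSWZ
final tree: (((J:12,S:11):11,W:17):-3,Z:-3)
total length: 45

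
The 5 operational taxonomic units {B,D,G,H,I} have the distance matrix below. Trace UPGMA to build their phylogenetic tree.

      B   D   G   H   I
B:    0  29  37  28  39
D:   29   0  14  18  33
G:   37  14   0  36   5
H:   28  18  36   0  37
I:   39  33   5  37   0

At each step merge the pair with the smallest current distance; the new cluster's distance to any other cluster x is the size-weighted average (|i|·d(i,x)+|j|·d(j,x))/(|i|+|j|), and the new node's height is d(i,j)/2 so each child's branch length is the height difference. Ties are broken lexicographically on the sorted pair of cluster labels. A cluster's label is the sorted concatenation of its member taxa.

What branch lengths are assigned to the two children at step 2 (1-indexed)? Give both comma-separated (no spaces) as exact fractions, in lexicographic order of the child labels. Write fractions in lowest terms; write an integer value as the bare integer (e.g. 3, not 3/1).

9,9

step 1: merge (G,I) at d=5; branch lengths G→5/2, I→5/2; new cluster GI
  updated: d(B,GI)=38, d(D,GI)=47/2, d(GI,H)=73/2
step 2: merge (D,H) at d=18; branch lengths D→9, H→9; new cluster DH
  updated: d(B,DH)=57/2, d(DH,GI)=30
step 3: merge (B,DH) at d=57/2; branch lengths B→57/4, DH→21/4; new cluster BDH
  updated: d(BDH,GI)=98/3
step 4: merge (BDH,GI) at d=98/3; branch lengths BDH→25/12, GI→83/6; new cluster BDGHI
final tree: ((B:57/4,(D:9,H:9):21/4):25/12,(G:5/2,I:5/2):83/6)
total length: 701/12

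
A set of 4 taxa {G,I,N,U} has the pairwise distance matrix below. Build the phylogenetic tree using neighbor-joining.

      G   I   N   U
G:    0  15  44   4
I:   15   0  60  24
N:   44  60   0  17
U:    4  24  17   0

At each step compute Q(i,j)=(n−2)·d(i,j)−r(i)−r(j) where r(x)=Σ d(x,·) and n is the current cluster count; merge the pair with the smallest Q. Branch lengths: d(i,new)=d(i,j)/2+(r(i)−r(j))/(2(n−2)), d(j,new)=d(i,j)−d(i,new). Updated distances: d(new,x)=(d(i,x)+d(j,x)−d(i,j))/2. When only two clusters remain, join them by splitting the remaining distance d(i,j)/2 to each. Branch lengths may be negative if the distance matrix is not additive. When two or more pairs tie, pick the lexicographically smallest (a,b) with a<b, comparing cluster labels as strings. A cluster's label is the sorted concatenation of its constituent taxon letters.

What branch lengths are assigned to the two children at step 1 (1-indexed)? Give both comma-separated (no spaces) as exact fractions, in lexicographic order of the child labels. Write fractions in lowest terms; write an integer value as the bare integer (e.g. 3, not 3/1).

-3/2,33/2

1. join G+I (d=15, Q=-132) ⇒ GI; edges |G|=-3/2, |I|=33/2
  updated: d(GI,N)=89/2, d(GI,U)=13/2
2. join GI+N (d=89/2, Q=-68) ⇒ GIN; edges |GI|=17, |N|=55/2
  updated: d(GIN,U)=-21/2
3. join GIN+U (d=-21/2) ⇒ GINU; edges |GIN|=-21/4, |U|=-21/4
final tree: (((G:-3/2,I:33/2):17,N:55/2):-21/4,U:-21/4)
total length: 49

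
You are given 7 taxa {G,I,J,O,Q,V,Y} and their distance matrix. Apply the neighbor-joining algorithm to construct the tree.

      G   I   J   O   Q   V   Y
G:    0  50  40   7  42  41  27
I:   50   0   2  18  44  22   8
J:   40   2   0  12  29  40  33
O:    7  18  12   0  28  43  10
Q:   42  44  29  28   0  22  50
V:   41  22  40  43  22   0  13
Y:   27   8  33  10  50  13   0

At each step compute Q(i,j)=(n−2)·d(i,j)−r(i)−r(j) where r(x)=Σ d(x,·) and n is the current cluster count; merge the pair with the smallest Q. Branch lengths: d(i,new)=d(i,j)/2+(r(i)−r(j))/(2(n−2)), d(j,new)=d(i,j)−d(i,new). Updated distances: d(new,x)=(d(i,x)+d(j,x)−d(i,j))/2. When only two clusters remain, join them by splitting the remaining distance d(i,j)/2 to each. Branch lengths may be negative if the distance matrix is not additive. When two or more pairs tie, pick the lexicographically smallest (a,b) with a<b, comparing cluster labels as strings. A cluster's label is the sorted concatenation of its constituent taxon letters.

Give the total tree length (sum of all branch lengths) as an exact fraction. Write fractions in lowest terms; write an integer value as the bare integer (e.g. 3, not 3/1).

287/4

iteration 1: select G,O (d=7, Q=-290); attach at lengths (62/5, -27/5); label the merged cluster GO
  updated: d(GO,I)=61/2, d(GO,J)=45/2, d(GO,Q)=63/2, d(GO,V)=77/2, d(GO,Y)=15
iteration 2: select I,J (d=2, Q=-225); attach at lengths (-3/2, 7/2); label the merged cluster IJ
  updated: d(GO,IJ)=51/2, d(IJ,Q)=71/2, d(IJ,V)=30, d(IJ,Y)=39/2
iteration 3: select Q,V (d=22, Q=-353/2); attach at lengths (203/12, 61/12); label the merged cluster QV
  updated: d(GO,QV)=24, d(IJ,QV)=87/4, d(QV,Y)=41/2
iteration 4: select GO,Y (d=15, Q=-179/2); attach at lengths (79/8, 41/8); label the merged cluster GOY
  updated: d(GOY,IJ)=15, d(GOY,QV)=59/4
iteration 5: select GOY,IJ (d=15, Q=-103/2); attach at lengths (4, 11); label the merged cluster GIJOY
  updated: d(GIJOY,QV)=43/4
iteration 6: select GIJOY,QV (d=43/4); attach at lengths (43/8, 43/8); label the merged cluster GIJOQVY
final tree: ((((G:62/5,O:-27/5):79/8,Y:41/8):4,(I:-3/2,J:7/2):11):43/8,(Q:203/12,V:61/12):43/8)
total length: 287/4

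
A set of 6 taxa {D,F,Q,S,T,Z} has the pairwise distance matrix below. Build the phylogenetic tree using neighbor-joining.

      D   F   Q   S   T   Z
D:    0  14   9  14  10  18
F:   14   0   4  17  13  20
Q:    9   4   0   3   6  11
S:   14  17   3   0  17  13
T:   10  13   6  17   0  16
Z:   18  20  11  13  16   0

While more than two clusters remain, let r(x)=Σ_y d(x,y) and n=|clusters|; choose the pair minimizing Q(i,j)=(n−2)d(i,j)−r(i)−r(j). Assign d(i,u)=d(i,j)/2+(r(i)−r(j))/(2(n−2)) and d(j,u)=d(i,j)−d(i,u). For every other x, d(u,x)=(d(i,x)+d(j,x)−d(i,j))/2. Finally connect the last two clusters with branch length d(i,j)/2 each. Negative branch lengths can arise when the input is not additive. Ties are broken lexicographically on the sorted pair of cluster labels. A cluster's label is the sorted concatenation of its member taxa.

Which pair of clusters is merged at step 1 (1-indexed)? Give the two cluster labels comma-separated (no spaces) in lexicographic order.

step 1: merge (S,Z) at d=13, Q=-90; branch lengths S→19/4, Z→33/4; new cluster SZ
  updated: d(D,SZ)=19/2, d(F,SZ)=12, d(Q,SZ)=1/2, d(SZ,T)=10
step 2: merge (D,T) at d=10, Q=-103/2; branch lengths D→67/12, T→53/12; new cluster DT
  updated: d(DT,F)=17/2, d(DT,Q)=5/2, d(DT,SZ)=19/4
step 3: merge (DT,SZ) at d=19/4, Q=-47/2; branch lengths DT→2, SZ→11/4; new cluster DSTZ
  updated: d(DSTZ,F)=63/8, d(DSTZ,Q)=-7/8
step 4: merge (DSTZ,F) at d=63/8, Q=-11; branch lengths DSTZ→3/2, F→51/8; new cluster DFSTZ
  updated: d(DFSTZ,Q)=-19/8
step 5: merge (DFSTZ,Q) at d=-19/8; branch lengths DFSTZ→-19/16, Q→-19/16; new cluster DFQSTZ
final tree: ((((D:67/12,T:53/12):2,(S:19/4,Z:33/4):11/4):3/2,F:51/8):-19/16,Q:-19/16)
total length: 133/4

S,Z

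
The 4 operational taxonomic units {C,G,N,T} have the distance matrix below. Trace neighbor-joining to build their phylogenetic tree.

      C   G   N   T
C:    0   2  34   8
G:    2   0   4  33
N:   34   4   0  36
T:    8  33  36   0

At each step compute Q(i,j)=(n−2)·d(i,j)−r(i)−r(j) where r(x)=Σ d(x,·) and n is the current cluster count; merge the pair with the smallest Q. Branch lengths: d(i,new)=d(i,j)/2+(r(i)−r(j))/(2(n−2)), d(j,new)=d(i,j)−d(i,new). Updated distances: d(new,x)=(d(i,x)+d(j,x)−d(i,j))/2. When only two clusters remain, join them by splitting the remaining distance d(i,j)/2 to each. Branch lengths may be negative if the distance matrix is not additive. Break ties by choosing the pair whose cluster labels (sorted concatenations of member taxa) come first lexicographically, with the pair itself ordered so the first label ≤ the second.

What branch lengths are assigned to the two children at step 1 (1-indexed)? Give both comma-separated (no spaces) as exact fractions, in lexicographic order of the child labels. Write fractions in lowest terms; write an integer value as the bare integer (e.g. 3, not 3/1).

-17/4,49/4

iteration 1: select C,T (d=8, Q=-105); attach at lengths (-17/4, 49/4); label the merged cluster CT
  updated: d(CT,G)=27/2, d(CT,N)=31
iteration 2: select CT,G (d=27/2, Q=-97/2); attach at lengths (81/4, -27/4); label the merged cluster CGT
  updated: d(CGT,N)=43/4
iteration 3: select CGT,N (d=43/4); attach at lengths (43/8, 43/8); label the merged cluster CGNT
final tree: (((C:-17/4,T:49/4):81/4,G:-27/4):43/8,N:43/8)
total length: 129/4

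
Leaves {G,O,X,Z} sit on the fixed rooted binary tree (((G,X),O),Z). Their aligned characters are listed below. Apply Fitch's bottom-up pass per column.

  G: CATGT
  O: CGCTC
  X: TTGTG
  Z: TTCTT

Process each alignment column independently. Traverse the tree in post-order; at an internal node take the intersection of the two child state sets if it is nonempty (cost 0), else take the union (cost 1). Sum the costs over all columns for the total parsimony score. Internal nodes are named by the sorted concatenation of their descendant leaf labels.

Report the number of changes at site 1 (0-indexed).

2

[col 0] GX: children G:{C}, X:{T} ∪→ {C,T}; cost 1
[col 0] GOX: children GX:{C,T}, O:{C} ∩→ {C}; cost 0
[col 0] GOXZ: children GOX:{C}, Z:{T} ∪→ {C,T}; cost 1
[col 1] GX: children G:{A}, X:{T} ∪→ {A,T}; cost 1
[col 1] GOX: children GX:{A,T}, O:{G} ∪→ {A,G,T}; cost 1
[col 1] GOXZ: children GOX:{A,G,T}, Z:{T} ∩→ {T}; cost 0
[col 2] GX: children G:{T}, X:{G} ∪→ {G,T}; cost 1
[col 2] GOX: children GX:{G,T}, O:{C} ∪→ {C,G,T}; cost 1
[col 2] GOXZ: children GOX:{C,G,T}, Z:{C} ∩→ {C}; cost 0
[col 3] GX: children G:{G}, X:{T} ∪→ {G,T}; cost 1
[col 3] GOX: children GX:{G,T}, O:{T} ∩→ {T}; cost 0
[col 3] GOXZ: children GOX:{T}, Z:{T} ∩→ {T}; cost 0
[col 4] GX: children G:{T}, X:{G} ∪→ {G,T}; cost 1
[col 4] GOX: children GX:{G,T}, O:{C} ∪→ {C,G,T}; cost 1
[col 4] GOXZ: children GOX:{C,G,T}, Z:{T} ∩→ {T}; cost 0
per-site changes: [2, 2, 2, 1, 2]; total = 9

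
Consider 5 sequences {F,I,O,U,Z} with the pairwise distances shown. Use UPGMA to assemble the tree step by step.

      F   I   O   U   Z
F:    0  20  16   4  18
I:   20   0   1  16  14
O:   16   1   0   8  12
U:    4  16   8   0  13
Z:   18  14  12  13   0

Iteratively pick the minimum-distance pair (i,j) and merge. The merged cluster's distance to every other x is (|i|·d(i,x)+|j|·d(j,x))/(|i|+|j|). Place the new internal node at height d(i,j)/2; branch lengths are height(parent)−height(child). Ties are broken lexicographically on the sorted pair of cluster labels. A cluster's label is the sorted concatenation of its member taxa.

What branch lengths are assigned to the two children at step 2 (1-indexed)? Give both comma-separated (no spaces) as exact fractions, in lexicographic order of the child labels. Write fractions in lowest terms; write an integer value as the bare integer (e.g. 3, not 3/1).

iteration 1: select I,O (d=1); attach at lengths (1/2, 1/2); label the merged cluster IO
  updated: d(F,IO)=18, d(IO,U)=12, d(IO,Z)=13
iteration 2: select F,U (d=4); attach at lengths (2, 2); label the merged cluster FU
  updated: d(FU,IO)=15, d(FU,Z)=31/2
iteration 3: select IO,Z (d=13); attach at lengths (6, 13/2); label the merged cluster IOZ
  updated: d(FU,IOZ)=91/6
iteration 4: select FU,IOZ (d=91/6); attach at lengths (67/12, 13/12); label the merged cluster FIOUZ
final tree: ((F:2,U:2):67/12,((I:1/2,O:1/2):6,Z:13/2):13/12)
total length: 145/6

2,2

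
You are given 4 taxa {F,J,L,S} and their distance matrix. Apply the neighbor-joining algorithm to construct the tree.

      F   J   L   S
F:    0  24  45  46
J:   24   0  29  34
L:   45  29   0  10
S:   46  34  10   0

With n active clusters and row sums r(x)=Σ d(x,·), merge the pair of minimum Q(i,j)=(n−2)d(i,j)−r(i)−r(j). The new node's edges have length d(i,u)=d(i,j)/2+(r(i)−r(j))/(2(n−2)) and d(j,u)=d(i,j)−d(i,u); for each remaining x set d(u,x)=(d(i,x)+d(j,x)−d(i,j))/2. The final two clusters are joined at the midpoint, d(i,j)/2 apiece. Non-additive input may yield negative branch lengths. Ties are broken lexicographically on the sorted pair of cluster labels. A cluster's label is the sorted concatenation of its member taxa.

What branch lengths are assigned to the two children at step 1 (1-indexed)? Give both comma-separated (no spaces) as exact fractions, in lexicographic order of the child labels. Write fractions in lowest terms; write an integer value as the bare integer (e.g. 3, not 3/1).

19,5

iteration 1: select F,J (d=24, Q=-154); attach at lengths (19, 5); label the merged cluster FJ
  updated: d(FJ,L)=25, d(FJ,S)=28
iteration 2: select FJ,L (d=25, Q=-63); attach at lengths (43/2, 7/2); label the merged cluster FJL
  updated: d(FJL,S)=13/2
iteration 3: select FJL,S (d=13/2); attach at lengths (13/4, 13/4); label the merged cluster FJLS
final tree: (((F:19,J:5):43/2,L:7/2):13/4,S:13/4)
total length: 111/2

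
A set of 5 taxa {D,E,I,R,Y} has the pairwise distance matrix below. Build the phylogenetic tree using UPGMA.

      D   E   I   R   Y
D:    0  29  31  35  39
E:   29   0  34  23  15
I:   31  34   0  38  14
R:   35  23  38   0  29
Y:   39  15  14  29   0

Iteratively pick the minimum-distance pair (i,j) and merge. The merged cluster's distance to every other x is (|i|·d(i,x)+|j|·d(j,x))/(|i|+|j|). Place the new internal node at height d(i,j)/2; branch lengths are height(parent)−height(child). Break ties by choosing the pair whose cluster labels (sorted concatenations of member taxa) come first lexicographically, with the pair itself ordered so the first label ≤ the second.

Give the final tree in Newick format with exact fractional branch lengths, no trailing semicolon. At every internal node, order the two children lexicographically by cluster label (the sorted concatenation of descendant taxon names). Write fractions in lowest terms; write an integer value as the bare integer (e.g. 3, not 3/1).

iteration 1: select I,Y (d=14); attach at lengths (7, 7); label the merged cluster IY
  updated: d(D,IY)=35, d(E,IY)=49/2, d(IY,R)=67/2
iteration 2: select E,R (d=23); attach at lengths (23/2, 23/2); label the merged cluster ER
  updated: d(D,ER)=32, d(ER,IY)=29
iteration 3: select ER,IY (d=29); attach at lengths (3, 15/2); label the merged cluster EIRY
  updated: d(D,EIRY)=67/2
iteration 4: select D,EIRY (d=67/2); attach at lengths (67/4, 9/4); label the merged cluster DEIRY
final tree: (D:67/4,((E:23/2,R:23/2):3,(I:7,Y:7):15/2):9/4)
total length: 133/2

(D:67/4,((E:23/2,R:23/2):3,(I:7,Y:7):15/2):9/4)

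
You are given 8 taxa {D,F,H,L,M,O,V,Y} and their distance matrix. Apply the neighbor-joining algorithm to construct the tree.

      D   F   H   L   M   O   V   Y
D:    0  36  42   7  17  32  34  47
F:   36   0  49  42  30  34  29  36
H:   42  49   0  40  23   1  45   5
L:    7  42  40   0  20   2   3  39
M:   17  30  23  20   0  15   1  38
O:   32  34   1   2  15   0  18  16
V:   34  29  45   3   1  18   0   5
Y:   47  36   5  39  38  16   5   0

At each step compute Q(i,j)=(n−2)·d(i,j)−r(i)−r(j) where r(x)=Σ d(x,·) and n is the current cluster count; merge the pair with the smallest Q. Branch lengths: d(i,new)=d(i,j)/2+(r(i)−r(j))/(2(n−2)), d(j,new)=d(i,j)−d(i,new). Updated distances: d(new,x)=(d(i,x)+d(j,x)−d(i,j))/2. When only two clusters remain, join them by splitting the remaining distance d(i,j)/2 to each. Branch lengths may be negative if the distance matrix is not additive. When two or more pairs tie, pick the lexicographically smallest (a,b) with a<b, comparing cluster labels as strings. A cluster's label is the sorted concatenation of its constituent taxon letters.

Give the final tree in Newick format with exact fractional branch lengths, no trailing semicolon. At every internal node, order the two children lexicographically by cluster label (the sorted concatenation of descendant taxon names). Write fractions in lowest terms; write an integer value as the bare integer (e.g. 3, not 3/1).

iteration 1: select H,Y (d=5, Q=-361); attach at lengths (49/12, 11/12); label the merged cluster HY
  updated: d(D,HY)=42, d(F,HY)=40, d(HY,L)=37, d(HY,M)=28, d(HY,O)=6, d(HY,V)=45/2
iteration 2: select HY,O (d=6, Q=-505/2); attach at lengths (197/20, -77/20); label the merged cluster HOY
  updated: d(D,HOY)=34, d(F,HOY)=34, d(HOY,L)=33/2, d(HOY,M)=37/2, d(HOY,V)=69/4
iteration 3: select D,L (d=7, Q=-377/2); attach at lengths (135/16, -23/16); label the merged cluster DL
  updated: d(DL,F)=71/2, d(DL,HOY)=87/4, d(DL,M)=15, d(DL,V)=15
iteration 4: select M,V (d=1, Q=-495/4); attach at lengths (7/8, 1/8); label the merged cluster MV
  updated: d(DL,MV)=29/2, d(F,MV)=29, d(HOY,MV)=139/8
iteration 5: select DL,MV (d=29/2, Q=-829/8); attach at lengths (319/32, 145/32); label the merged cluster DLMV
  updated: d(DLMV,F)=25, d(DLMV,HOY)=197/16
iteration 6: select DLMV,F (d=25, Q=-1141/16); attach at lengths (53/32, 747/32); label the merged cluster DFLMV
  updated: d(DFLMV,HOY)=341/32
iteration 7: select DFLMV,HOY (d=341/32); attach at lengths (341/64, 341/64); label the merged cluster DFHLMOVY
final tree: ((((D:135/16,L:-23/16):319/32,(M:7/8,V:1/8):145/32):53/32,F:747/32):341/64,((H:49/12,Y:11/12):197/20,O:-77/20):341/64)
total length: 2213/32

((((D:135/16,L:-23/16):319/32,(M:7/8,V:1/8):145/32):53/32,F:747/32):341/64,((H:49/12,Y:11/12):197/20,O:-77/20):341/64)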